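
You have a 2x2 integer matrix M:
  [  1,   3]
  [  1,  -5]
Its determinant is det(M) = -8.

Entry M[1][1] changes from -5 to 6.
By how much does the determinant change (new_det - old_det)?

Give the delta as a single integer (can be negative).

Cofactor C_11 = 1
Entry delta = 6 - -5 = 11
Det delta = entry_delta * cofactor = 11 * 1 = 11

Answer: 11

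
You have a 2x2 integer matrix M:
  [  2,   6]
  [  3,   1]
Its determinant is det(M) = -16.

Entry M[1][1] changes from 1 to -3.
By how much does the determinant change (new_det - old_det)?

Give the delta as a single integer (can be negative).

Answer: -8

Derivation:
Cofactor C_11 = 2
Entry delta = -3 - 1 = -4
Det delta = entry_delta * cofactor = -4 * 2 = -8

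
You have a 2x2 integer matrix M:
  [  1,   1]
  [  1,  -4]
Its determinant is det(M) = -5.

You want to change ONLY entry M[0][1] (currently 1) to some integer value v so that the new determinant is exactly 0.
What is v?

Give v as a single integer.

Answer: -4

Derivation:
det is linear in entry M[0][1]: det = old_det + (v - 1) * C_01
Cofactor C_01 = -1
Want det = 0: -5 + (v - 1) * -1 = 0
  (v - 1) = 5 / -1 = -5
  v = 1 + (-5) = -4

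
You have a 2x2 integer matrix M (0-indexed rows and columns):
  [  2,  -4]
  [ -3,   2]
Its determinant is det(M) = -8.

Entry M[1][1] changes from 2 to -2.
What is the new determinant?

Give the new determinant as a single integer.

det is linear in row 1: changing M[1][1] by delta changes det by delta * cofactor(1,1).
Cofactor C_11 = (-1)^(1+1) * minor(1,1) = 2
Entry delta = -2 - 2 = -4
Det delta = -4 * 2 = -8
New det = -8 + -8 = -16

Answer: -16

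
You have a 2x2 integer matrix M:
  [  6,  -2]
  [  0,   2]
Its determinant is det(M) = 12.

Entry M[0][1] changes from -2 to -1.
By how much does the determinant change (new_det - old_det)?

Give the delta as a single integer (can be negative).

Cofactor C_01 = 0
Entry delta = -1 - -2 = 1
Det delta = entry_delta * cofactor = 1 * 0 = 0

Answer: 0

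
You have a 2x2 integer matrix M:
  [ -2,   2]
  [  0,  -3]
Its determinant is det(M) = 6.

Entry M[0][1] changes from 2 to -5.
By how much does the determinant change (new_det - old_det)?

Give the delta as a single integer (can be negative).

Cofactor C_01 = 0
Entry delta = -5 - 2 = -7
Det delta = entry_delta * cofactor = -7 * 0 = 0

Answer: 0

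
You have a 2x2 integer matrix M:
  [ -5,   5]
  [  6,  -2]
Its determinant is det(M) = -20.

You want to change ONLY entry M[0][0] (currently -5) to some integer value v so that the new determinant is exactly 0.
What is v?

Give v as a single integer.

det is linear in entry M[0][0]: det = old_det + (v - -5) * C_00
Cofactor C_00 = -2
Want det = 0: -20 + (v - -5) * -2 = 0
  (v - -5) = 20 / -2 = -10
  v = -5 + (-10) = -15

Answer: -15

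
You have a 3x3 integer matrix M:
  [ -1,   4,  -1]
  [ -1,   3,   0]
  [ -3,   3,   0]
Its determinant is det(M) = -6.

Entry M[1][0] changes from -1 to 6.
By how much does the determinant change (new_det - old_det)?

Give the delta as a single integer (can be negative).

Cofactor C_10 = -3
Entry delta = 6 - -1 = 7
Det delta = entry_delta * cofactor = 7 * -3 = -21

Answer: -21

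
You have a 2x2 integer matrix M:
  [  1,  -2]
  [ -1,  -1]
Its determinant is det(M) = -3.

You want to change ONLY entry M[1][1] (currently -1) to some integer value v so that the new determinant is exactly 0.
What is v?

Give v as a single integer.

Answer: 2

Derivation:
det is linear in entry M[1][1]: det = old_det + (v - -1) * C_11
Cofactor C_11 = 1
Want det = 0: -3 + (v - -1) * 1 = 0
  (v - -1) = 3 / 1 = 3
  v = -1 + (3) = 2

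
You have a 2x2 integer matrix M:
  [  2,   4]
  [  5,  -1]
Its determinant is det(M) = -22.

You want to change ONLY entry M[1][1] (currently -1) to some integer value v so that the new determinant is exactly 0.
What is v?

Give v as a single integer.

det is linear in entry M[1][1]: det = old_det + (v - -1) * C_11
Cofactor C_11 = 2
Want det = 0: -22 + (v - -1) * 2 = 0
  (v - -1) = 22 / 2 = 11
  v = -1 + (11) = 10

Answer: 10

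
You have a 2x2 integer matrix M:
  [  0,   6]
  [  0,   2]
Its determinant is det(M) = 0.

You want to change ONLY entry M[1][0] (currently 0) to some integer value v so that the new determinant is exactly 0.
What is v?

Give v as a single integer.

Answer: 0

Derivation:
det is linear in entry M[1][0]: det = old_det + (v - 0) * C_10
Cofactor C_10 = -6
Want det = 0: 0 + (v - 0) * -6 = 0
  (v - 0) = 0 / -6 = 0
  v = 0 + (0) = 0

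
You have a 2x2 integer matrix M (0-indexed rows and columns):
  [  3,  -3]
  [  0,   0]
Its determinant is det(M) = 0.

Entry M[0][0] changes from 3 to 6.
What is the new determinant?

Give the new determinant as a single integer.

det is linear in row 0: changing M[0][0] by delta changes det by delta * cofactor(0,0).
Cofactor C_00 = (-1)^(0+0) * minor(0,0) = 0
Entry delta = 6 - 3 = 3
Det delta = 3 * 0 = 0
New det = 0 + 0 = 0

Answer: 0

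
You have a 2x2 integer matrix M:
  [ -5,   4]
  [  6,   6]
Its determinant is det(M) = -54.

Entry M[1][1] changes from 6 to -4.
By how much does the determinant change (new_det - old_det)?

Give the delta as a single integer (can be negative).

Answer: 50

Derivation:
Cofactor C_11 = -5
Entry delta = -4 - 6 = -10
Det delta = entry_delta * cofactor = -10 * -5 = 50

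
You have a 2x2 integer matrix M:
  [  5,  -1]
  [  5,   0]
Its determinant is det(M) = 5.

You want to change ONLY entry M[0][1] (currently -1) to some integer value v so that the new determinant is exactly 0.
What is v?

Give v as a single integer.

det is linear in entry M[0][1]: det = old_det + (v - -1) * C_01
Cofactor C_01 = -5
Want det = 0: 5 + (v - -1) * -5 = 0
  (v - -1) = -5 / -5 = 1
  v = -1 + (1) = 0

Answer: 0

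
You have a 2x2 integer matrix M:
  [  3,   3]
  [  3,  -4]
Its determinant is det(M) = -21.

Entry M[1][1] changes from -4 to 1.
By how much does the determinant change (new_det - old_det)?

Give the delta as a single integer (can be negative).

Answer: 15

Derivation:
Cofactor C_11 = 3
Entry delta = 1 - -4 = 5
Det delta = entry_delta * cofactor = 5 * 3 = 15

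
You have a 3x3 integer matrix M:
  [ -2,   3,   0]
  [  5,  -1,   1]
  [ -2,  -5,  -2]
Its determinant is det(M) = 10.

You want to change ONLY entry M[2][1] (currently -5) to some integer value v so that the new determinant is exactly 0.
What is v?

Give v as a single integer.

Answer: -10

Derivation:
det is linear in entry M[2][1]: det = old_det + (v - -5) * C_21
Cofactor C_21 = 2
Want det = 0: 10 + (v - -5) * 2 = 0
  (v - -5) = -10 / 2 = -5
  v = -5 + (-5) = -10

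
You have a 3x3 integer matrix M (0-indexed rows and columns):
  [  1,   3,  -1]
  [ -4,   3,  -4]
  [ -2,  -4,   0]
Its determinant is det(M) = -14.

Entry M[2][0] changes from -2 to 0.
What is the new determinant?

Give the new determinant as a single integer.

Answer: -32

Derivation:
det is linear in row 2: changing M[2][0] by delta changes det by delta * cofactor(2,0).
Cofactor C_20 = (-1)^(2+0) * minor(2,0) = -9
Entry delta = 0 - -2 = 2
Det delta = 2 * -9 = -18
New det = -14 + -18 = -32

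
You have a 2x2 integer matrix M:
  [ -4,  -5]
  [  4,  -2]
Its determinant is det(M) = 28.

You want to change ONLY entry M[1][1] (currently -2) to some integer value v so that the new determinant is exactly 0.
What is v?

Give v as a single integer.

Answer: 5

Derivation:
det is linear in entry M[1][1]: det = old_det + (v - -2) * C_11
Cofactor C_11 = -4
Want det = 0: 28 + (v - -2) * -4 = 0
  (v - -2) = -28 / -4 = 7
  v = -2 + (7) = 5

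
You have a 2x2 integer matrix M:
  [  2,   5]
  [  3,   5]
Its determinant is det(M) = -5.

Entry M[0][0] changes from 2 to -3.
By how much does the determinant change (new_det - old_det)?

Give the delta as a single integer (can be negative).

Cofactor C_00 = 5
Entry delta = -3 - 2 = -5
Det delta = entry_delta * cofactor = -5 * 5 = -25

Answer: -25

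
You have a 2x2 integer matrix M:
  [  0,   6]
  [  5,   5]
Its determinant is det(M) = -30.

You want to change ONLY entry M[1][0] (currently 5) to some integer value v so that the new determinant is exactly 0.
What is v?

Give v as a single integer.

det is linear in entry M[1][0]: det = old_det + (v - 5) * C_10
Cofactor C_10 = -6
Want det = 0: -30 + (v - 5) * -6 = 0
  (v - 5) = 30 / -6 = -5
  v = 5 + (-5) = 0

Answer: 0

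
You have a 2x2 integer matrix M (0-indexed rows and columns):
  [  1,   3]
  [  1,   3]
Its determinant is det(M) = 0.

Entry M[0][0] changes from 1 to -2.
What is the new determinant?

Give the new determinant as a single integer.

Answer: -9

Derivation:
det is linear in row 0: changing M[0][0] by delta changes det by delta * cofactor(0,0).
Cofactor C_00 = (-1)^(0+0) * minor(0,0) = 3
Entry delta = -2 - 1 = -3
Det delta = -3 * 3 = -9
New det = 0 + -9 = -9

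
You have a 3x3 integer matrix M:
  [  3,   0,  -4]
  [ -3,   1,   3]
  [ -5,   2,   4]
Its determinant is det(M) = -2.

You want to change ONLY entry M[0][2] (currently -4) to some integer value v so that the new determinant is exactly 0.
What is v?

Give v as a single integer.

det is linear in entry M[0][2]: det = old_det + (v - -4) * C_02
Cofactor C_02 = -1
Want det = 0: -2 + (v - -4) * -1 = 0
  (v - -4) = 2 / -1 = -2
  v = -4 + (-2) = -6

Answer: -6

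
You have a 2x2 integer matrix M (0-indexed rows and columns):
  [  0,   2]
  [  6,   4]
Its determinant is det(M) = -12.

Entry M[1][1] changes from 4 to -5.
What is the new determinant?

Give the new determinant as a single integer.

det is linear in row 1: changing M[1][1] by delta changes det by delta * cofactor(1,1).
Cofactor C_11 = (-1)^(1+1) * minor(1,1) = 0
Entry delta = -5 - 4 = -9
Det delta = -9 * 0 = 0
New det = -12 + 0 = -12

Answer: -12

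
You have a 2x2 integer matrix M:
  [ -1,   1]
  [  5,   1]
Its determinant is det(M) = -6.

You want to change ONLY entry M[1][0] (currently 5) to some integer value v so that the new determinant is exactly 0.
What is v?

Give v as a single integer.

Answer: -1

Derivation:
det is linear in entry M[1][0]: det = old_det + (v - 5) * C_10
Cofactor C_10 = -1
Want det = 0: -6 + (v - 5) * -1 = 0
  (v - 5) = 6 / -1 = -6
  v = 5 + (-6) = -1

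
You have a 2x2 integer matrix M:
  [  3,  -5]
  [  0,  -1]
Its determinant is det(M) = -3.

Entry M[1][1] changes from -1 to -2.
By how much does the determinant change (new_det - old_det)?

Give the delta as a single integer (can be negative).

Answer: -3

Derivation:
Cofactor C_11 = 3
Entry delta = -2 - -1 = -1
Det delta = entry_delta * cofactor = -1 * 3 = -3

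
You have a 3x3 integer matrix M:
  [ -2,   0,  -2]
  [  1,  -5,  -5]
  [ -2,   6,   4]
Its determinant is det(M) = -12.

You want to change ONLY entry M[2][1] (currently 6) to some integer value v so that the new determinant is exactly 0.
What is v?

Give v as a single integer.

det is linear in entry M[2][1]: det = old_det + (v - 6) * C_21
Cofactor C_21 = -12
Want det = 0: -12 + (v - 6) * -12 = 0
  (v - 6) = 12 / -12 = -1
  v = 6 + (-1) = 5

Answer: 5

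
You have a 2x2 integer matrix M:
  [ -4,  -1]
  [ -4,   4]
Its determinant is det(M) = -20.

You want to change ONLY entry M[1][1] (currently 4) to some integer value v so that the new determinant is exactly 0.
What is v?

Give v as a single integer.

Answer: -1

Derivation:
det is linear in entry M[1][1]: det = old_det + (v - 4) * C_11
Cofactor C_11 = -4
Want det = 0: -20 + (v - 4) * -4 = 0
  (v - 4) = 20 / -4 = -5
  v = 4 + (-5) = -1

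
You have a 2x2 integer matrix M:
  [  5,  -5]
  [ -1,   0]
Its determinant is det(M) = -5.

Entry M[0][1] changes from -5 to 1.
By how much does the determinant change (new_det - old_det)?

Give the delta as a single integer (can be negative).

Answer: 6

Derivation:
Cofactor C_01 = 1
Entry delta = 1 - -5 = 6
Det delta = entry_delta * cofactor = 6 * 1 = 6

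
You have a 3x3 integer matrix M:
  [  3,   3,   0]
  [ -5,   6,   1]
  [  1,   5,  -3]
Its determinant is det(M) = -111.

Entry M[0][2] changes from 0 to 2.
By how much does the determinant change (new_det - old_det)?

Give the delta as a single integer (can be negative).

Cofactor C_02 = -31
Entry delta = 2 - 0 = 2
Det delta = entry_delta * cofactor = 2 * -31 = -62

Answer: -62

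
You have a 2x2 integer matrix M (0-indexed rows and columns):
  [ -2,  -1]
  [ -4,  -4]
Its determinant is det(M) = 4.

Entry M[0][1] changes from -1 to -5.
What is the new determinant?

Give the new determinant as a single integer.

det is linear in row 0: changing M[0][1] by delta changes det by delta * cofactor(0,1).
Cofactor C_01 = (-1)^(0+1) * minor(0,1) = 4
Entry delta = -5 - -1 = -4
Det delta = -4 * 4 = -16
New det = 4 + -16 = -12

Answer: -12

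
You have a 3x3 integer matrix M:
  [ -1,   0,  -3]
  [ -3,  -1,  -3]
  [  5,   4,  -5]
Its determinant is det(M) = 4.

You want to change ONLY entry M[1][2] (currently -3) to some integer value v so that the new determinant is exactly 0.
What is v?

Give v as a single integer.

Answer: -4

Derivation:
det is linear in entry M[1][2]: det = old_det + (v - -3) * C_12
Cofactor C_12 = 4
Want det = 0: 4 + (v - -3) * 4 = 0
  (v - -3) = -4 / 4 = -1
  v = -3 + (-1) = -4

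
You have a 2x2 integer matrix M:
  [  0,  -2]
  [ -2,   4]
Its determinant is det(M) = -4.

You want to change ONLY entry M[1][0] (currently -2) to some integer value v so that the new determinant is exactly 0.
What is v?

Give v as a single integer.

det is linear in entry M[1][0]: det = old_det + (v - -2) * C_10
Cofactor C_10 = 2
Want det = 0: -4 + (v - -2) * 2 = 0
  (v - -2) = 4 / 2 = 2
  v = -2 + (2) = 0

Answer: 0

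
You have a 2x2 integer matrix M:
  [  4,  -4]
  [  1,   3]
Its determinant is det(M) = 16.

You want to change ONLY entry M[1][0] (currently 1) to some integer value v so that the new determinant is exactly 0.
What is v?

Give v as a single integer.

det is linear in entry M[1][0]: det = old_det + (v - 1) * C_10
Cofactor C_10 = 4
Want det = 0: 16 + (v - 1) * 4 = 0
  (v - 1) = -16 / 4 = -4
  v = 1 + (-4) = -3

Answer: -3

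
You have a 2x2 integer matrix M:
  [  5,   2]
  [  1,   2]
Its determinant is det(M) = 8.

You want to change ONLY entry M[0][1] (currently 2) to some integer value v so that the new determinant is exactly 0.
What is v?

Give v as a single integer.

Answer: 10

Derivation:
det is linear in entry M[0][1]: det = old_det + (v - 2) * C_01
Cofactor C_01 = -1
Want det = 0: 8 + (v - 2) * -1 = 0
  (v - 2) = -8 / -1 = 8
  v = 2 + (8) = 10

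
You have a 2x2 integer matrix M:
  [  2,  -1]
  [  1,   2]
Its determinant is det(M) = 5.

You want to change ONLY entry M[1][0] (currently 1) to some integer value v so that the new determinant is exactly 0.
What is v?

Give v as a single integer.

Answer: -4

Derivation:
det is linear in entry M[1][0]: det = old_det + (v - 1) * C_10
Cofactor C_10 = 1
Want det = 0: 5 + (v - 1) * 1 = 0
  (v - 1) = -5 / 1 = -5
  v = 1 + (-5) = -4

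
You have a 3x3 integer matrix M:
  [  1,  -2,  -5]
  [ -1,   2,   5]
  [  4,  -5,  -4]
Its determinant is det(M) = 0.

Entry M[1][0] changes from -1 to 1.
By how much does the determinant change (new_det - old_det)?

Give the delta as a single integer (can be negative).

Answer: 34

Derivation:
Cofactor C_10 = 17
Entry delta = 1 - -1 = 2
Det delta = entry_delta * cofactor = 2 * 17 = 34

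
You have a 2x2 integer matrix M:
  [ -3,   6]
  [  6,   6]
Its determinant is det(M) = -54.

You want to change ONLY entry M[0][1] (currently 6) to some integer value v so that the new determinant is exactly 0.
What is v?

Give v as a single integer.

det is linear in entry M[0][1]: det = old_det + (v - 6) * C_01
Cofactor C_01 = -6
Want det = 0: -54 + (v - 6) * -6 = 0
  (v - 6) = 54 / -6 = -9
  v = 6 + (-9) = -3

Answer: -3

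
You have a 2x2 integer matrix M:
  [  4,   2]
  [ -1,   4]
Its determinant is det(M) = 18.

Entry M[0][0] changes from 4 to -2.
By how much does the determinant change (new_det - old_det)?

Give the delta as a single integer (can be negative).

Cofactor C_00 = 4
Entry delta = -2 - 4 = -6
Det delta = entry_delta * cofactor = -6 * 4 = -24

Answer: -24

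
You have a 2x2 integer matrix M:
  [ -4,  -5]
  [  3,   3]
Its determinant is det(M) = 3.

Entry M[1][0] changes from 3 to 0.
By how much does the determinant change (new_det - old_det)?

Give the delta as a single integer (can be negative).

Cofactor C_10 = 5
Entry delta = 0 - 3 = -3
Det delta = entry_delta * cofactor = -3 * 5 = -15

Answer: -15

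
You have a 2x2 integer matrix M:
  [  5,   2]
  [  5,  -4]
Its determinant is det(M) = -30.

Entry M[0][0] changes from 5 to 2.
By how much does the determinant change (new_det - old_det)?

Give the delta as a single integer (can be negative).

Cofactor C_00 = -4
Entry delta = 2 - 5 = -3
Det delta = entry_delta * cofactor = -3 * -4 = 12

Answer: 12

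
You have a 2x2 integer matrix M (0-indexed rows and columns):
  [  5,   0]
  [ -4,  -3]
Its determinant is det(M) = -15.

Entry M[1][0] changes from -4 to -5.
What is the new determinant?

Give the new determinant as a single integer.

Answer: -15

Derivation:
det is linear in row 1: changing M[1][0] by delta changes det by delta * cofactor(1,0).
Cofactor C_10 = (-1)^(1+0) * minor(1,0) = 0
Entry delta = -5 - -4 = -1
Det delta = -1 * 0 = 0
New det = -15 + 0 = -15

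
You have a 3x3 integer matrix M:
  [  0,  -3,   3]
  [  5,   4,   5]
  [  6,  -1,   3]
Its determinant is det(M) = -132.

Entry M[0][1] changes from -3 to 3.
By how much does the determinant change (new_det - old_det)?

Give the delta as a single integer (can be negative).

Cofactor C_01 = 15
Entry delta = 3 - -3 = 6
Det delta = entry_delta * cofactor = 6 * 15 = 90

Answer: 90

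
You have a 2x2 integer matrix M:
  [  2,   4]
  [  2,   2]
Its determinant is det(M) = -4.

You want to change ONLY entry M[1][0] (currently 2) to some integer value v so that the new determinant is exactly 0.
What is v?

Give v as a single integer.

det is linear in entry M[1][0]: det = old_det + (v - 2) * C_10
Cofactor C_10 = -4
Want det = 0: -4 + (v - 2) * -4 = 0
  (v - 2) = 4 / -4 = -1
  v = 2 + (-1) = 1

Answer: 1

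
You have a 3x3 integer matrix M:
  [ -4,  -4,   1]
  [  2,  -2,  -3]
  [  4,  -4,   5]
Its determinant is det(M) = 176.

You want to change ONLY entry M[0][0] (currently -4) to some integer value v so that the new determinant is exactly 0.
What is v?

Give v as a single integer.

Answer: 4

Derivation:
det is linear in entry M[0][0]: det = old_det + (v - -4) * C_00
Cofactor C_00 = -22
Want det = 0: 176 + (v - -4) * -22 = 0
  (v - -4) = -176 / -22 = 8
  v = -4 + (8) = 4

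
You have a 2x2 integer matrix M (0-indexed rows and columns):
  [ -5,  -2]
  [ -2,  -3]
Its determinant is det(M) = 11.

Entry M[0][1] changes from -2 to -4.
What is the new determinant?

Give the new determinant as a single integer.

Answer: 7

Derivation:
det is linear in row 0: changing M[0][1] by delta changes det by delta * cofactor(0,1).
Cofactor C_01 = (-1)^(0+1) * minor(0,1) = 2
Entry delta = -4 - -2 = -2
Det delta = -2 * 2 = -4
New det = 11 + -4 = 7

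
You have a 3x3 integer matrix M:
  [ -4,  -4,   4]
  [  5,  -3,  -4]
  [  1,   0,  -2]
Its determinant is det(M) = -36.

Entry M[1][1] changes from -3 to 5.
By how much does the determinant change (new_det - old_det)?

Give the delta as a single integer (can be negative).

Cofactor C_11 = 4
Entry delta = 5 - -3 = 8
Det delta = entry_delta * cofactor = 8 * 4 = 32

Answer: 32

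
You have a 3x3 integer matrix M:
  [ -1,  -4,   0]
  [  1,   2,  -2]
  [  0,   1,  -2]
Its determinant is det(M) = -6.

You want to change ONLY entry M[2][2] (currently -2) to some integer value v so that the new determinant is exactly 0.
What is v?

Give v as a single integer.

det is linear in entry M[2][2]: det = old_det + (v - -2) * C_22
Cofactor C_22 = 2
Want det = 0: -6 + (v - -2) * 2 = 0
  (v - -2) = 6 / 2 = 3
  v = -2 + (3) = 1

Answer: 1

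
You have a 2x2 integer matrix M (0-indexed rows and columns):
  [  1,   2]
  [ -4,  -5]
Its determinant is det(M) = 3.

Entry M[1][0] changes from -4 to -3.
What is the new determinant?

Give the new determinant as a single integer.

det is linear in row 1: changing M[1][0] by delta changes det by delta * cofactor(1,0).
Cofactor C_10 = (-1)^(1+0) * minor(1,0) = -2
Entry delta = -3 - -4 = 1
Det delta = 1 * -2 = -2
New det = 3 + -2 = 1

Answer: 1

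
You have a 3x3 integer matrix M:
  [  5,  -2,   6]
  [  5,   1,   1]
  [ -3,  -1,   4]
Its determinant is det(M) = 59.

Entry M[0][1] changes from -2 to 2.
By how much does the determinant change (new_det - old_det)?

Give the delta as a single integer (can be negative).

Answer: -92

Derivation:
Cofactor C_01 = -23
Entry delta = 2 - -2 = 4
Det delta = entry_delta * cofactor = 4 * -23 = -92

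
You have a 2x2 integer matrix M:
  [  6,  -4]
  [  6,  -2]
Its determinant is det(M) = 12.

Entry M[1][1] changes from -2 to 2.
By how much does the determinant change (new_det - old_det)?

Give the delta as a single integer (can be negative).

Answer: 24

Derivation:
Cofactor C_11 = 6
Entry delta = 2 - -2 = 4
Det delta = entry_delta * cofactor = 4 * 6 = 24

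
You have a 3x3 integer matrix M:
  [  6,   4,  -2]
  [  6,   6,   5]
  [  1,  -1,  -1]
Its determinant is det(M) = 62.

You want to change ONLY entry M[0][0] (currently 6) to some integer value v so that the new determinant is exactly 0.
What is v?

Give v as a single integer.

det is linear in entry M[0][0]: det = old_det + (v - 6) * C_00
Cofactor C_00 = -1
Want det = 0: 62 + (v - 6) * -1 = 0
  (v - 6) = -62 / -1 = 62
  v = 6 + (62) = 68

Answer: 68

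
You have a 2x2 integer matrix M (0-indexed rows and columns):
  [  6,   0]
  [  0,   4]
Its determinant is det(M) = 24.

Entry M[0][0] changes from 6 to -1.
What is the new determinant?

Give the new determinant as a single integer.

Answer: -4

Derivation:
det is linear in row 0: changing M[0][0] by delta changes det by delta * cofactor(0,0).
Cofactor C_00 = (-1)^(0+0) * minor(0,0) = 4
Entry delta = -1 - 6 = -7
Det delta = -7 * 4 = -28
New det = 24 + -28 = -4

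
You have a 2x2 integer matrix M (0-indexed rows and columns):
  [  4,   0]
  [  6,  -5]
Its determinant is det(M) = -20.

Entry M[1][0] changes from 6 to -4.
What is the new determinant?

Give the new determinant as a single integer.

det is linear in row 1: changing M[1][0] by delta changes det by delta * cofactor(1,0).
Cofactor C_10 = (-1)^(1+0) * minor(1,0) = 0
Entry delta = -4 - 6 = -10
Det delta = -10 * 0 = 0
New det = -20 + 0 = -20

Answer: -20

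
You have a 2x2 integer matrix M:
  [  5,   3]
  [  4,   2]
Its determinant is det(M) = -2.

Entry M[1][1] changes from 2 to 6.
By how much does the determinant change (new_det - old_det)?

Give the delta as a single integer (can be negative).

Answer: 20

Derivation:
Cofactor C_11 = 5
Entry delta = 6 - 2 = 4
Det delta = entry_delta * cofactor = 4 * 5 = 20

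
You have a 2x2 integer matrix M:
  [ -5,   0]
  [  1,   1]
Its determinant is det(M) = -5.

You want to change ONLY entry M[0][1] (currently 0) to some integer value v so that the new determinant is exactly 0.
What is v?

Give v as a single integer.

det is linear in entry M[0][1]: det = old_det + (v - 0) * C_01
Cofactor C_01 = -1
Want det = 0: -5 + (v - 0) * -1 = 0
  (v - 0) = 5 / -1 = -5
  v = 0 + (-5) = -5

Answer: -5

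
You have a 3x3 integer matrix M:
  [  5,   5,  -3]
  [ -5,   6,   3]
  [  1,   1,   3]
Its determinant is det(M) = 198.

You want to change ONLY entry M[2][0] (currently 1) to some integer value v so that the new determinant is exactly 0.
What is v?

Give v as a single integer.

Answer: -5

Derivation:
det is linear in entry M[2][0]: det = old_det + (v - 1) * C_20
Cofactor C_20 = 33
Want det = 0: 198 + (v - 1) * 33 = 0
  (v - 1) = -198 / 33 = -6
  v = 1 + (-6) = -5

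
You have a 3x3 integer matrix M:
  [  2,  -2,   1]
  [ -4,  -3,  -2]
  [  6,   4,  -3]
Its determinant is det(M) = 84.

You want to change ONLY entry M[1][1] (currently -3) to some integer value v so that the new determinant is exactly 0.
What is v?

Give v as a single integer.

Answer: 4

Derivation:
det is linear in entry M[1][1]: det = old_det + (v - -3) * C_11
Cofactor C_11 = -12
Want det = 0: 84 + (v - -3) * -12 = 0
  (v - -3) = -84 / -12 = 7
  v = -3 + (7) = 4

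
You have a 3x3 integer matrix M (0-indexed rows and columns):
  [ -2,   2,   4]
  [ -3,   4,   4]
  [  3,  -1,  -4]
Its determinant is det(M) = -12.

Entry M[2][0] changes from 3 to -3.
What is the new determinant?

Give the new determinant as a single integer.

det is linear in row 2: changing M[2][0] by delta changes det by delta * cofactor(2,0).
Cofactor C_20 = (-1)^(2+0) * minor(2,0) = -8
Entry delta = -3 - 3 = -6
Det delta = -6 * -8 = 48
New det = -12 + 48 = 36

Answer: 36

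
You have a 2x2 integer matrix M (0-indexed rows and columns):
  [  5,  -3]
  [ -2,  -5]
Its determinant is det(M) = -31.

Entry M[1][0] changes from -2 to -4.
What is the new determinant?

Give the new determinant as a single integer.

det is linear in row 1: changing M[1][0] by delta changes det by delta * cofactor(1,0).
Cofactor C_10 = (-1)^(1+0) * minor(1,0) = 3
Entry delta = -4 - -2 = -2
Det delta = -2 * 3 = -6
New det = -31 + -6 = -37

Answer: -37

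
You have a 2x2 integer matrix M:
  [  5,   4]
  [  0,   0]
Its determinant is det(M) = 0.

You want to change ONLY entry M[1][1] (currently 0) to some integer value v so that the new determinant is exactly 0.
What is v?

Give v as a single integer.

Answer: 0

Derivation:
det is linear in entry M[1][1]: det = old_det + (v - 0) * C_11
Cofactor C_11 = 5
Want det = 0: 0 + (v - 0) * 5 = 0
  (v - 0) = 0 / 5 = 0
  v = 0 + (0) = 0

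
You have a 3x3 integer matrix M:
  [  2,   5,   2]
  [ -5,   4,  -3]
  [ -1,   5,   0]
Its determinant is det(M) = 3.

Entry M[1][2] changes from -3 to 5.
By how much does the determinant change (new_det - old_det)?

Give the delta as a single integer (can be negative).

Cofactor C_12 = -15
Entry delta = 5 - -3 = 8
Det delta = entry_delta * cofactor = 8 * -15 = -120

Answer: -120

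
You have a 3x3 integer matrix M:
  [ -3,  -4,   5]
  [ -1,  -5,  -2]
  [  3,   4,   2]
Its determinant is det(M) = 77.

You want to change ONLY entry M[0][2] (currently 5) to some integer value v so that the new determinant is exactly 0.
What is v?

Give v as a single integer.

det is linear in entry M[0][2]: det = old_det + (v - 5) * C_02
Cofactor C_02 = 11
Want det = 0: 77 + (v - 5) * 11 = 0
  (v - 5) = -77 / 11 = -7
  v = 5 + (-7) = -2

Answer: -2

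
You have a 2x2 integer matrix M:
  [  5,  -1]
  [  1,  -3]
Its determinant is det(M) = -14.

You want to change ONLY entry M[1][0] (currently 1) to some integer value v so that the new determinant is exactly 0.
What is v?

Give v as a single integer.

det is linear in entry M[1][0]: det = old_det + (v - 1) * C_10
Cofactor C_10 = 1
Want det = 0: -14 + (v - 1) * 1 = 0
  (v - 1) = 14 / 1 = 14
  v = 1 + (14) = 15

Answer: 15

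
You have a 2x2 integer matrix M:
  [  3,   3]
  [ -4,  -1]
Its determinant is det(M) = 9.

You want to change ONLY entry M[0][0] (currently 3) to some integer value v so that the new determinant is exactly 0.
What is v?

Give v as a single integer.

det is linear in entry M[0][0]: det = old_det + (v - 3) * C_00
Cofactor C_00 = -1
Want det = 0: 9 + (v - 3) * -1 = 0
  (v - 3) = -9 / -1 = 9
  v = 3 + (9) = 12

Answer: 12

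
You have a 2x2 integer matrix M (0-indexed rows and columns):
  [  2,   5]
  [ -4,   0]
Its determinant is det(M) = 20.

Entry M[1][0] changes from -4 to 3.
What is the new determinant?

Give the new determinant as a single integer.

Answer: -15

Derivation:
det is linear in row 1: changing M[1][0] by delta changes det by delta * cofactor(1,0).
Cofactor C_10 = (-1)^(1+0) * minor(1,0) = -5
Entry delta = 3 - -4 = 7
Det delta = 7 * -5 = -35
New det = 20 + -35 = -15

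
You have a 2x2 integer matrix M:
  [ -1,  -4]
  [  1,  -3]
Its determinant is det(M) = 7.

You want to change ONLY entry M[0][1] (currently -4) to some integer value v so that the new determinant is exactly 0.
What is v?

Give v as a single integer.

det is linear in entry M[0][1]: det = old_det + (v - -4) * C_01
Cofactor C_01 = -1
Want det = 0: 7 + (v - -4) * -1 = 0
  (v - -4) = -7 / -1 = 7
  v = -4 + (7) = 3

Answer: 3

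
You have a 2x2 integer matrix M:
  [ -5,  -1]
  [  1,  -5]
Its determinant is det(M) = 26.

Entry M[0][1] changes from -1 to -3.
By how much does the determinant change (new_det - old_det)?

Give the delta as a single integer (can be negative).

Cofactor C_01 = -1
Entry delta = -3 - -1 = -2
Det delta = entry_delta * cofactor = -2 * -1 = 2

Answer: 2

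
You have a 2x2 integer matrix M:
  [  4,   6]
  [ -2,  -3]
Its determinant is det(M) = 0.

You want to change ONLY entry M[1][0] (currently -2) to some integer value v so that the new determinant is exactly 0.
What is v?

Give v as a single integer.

Answer: -2

Derivation:
det is linear in entry M[1][0]: det = old_det + (v - -2) * C_10
Cofactor C_10 = -6
Want det = 0: 0 + (v - -2) * -6 = 0
  (v - -2) = 0 / -6 = 0
  v = -2 + (0) = -2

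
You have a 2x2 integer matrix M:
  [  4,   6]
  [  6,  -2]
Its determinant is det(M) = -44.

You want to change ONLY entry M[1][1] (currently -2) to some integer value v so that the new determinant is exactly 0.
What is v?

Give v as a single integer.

det is linear in entry M[1][1]: det = old_det + (v - -2) * C_11
Cofactor C_11 = 4
Want det = 0: -44 + (v - -2) * 4 = 0
  (v - -2) = 44 / 4 = 11
  v = -2 + (11) = 9

Answer: 9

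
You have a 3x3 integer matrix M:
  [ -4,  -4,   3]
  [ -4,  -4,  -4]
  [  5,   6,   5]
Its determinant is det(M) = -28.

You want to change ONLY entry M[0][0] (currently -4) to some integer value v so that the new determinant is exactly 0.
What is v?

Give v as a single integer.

Answer: 3

Derivation:
det is linear in entry M[0][0]: det = old_det + (v - -4) * C_00
Cofactor C_00 = 4
Want det = 0: -28 + (v - -4) * 4 = 0
  (v - -4) = 28 / 4 = 7
  v = -4 + (7) = 3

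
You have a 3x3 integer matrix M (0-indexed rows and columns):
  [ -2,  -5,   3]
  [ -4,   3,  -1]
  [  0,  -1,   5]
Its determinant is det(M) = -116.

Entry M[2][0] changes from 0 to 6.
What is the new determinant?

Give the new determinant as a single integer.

Answer: -140

Derivation:
det is linear in row 2: changing M[2][0] by delta changes det by delta * cofactor(2,0).
Cofactor C_20 = (-1)^(2+0) * minor(2,0) = -4
Entry delta = 6 - 0 = 6
Det delta = 6 * -4 = -24
New det = -116 + -24 = -140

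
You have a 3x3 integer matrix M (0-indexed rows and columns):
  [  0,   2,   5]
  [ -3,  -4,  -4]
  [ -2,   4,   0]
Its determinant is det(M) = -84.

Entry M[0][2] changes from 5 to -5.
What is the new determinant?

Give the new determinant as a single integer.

Answer: 116

Derivation:
det is linear in row 0: changing M[0][2] by delta changes det by delta * cofactor(0,2).
Cofactor C_02 = (-1)^(0+2) * minor(0,2) = -20
Entry delta = -5 - 5 = -10
Det delta = -10 * -20 = 200
New det = -84 + 200 = 116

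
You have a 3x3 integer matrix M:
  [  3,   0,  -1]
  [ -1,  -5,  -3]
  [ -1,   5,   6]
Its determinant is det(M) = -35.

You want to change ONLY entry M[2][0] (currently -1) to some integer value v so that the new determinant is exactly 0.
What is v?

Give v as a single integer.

Answer: -8

Derivation:
det is linear in entry M[2][0]: det = old_det + (v - -1) * C_20
Cofactor C_20 = -5
Want det = 0: -35 + (v - -1) * -5 = 0
  (v - -1) = 35 / -5 = -7
  v = -1 + (-7) = -8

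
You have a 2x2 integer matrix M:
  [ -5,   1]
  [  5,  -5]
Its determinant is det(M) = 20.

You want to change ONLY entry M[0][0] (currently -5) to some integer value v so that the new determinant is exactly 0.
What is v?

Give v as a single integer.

Answer: -1

Derivation:
det is linear in entry M[0][0]: det = old_det + (v - -5) * C_00
Cofactor C_00 = -5
Want det = 0: 20 + (v - -5) * -5 = 0
  (v - -5) = -20 / -5 = 4
  v = -5 + (4) = -1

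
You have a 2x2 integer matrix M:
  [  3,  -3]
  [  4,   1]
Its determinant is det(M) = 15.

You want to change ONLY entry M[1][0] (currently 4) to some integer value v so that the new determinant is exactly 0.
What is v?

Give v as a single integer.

Answer: -1

Derivation:
det is linear in entry M[1][0]: det = old_det + (v - 4) * C_10
Cofactor C_10 = 3
Want det = 0: 15 + (v - 4) * 3 = 0
  (v - 4) = -15 / 3 = -5
  v = 4 + (-5) = -1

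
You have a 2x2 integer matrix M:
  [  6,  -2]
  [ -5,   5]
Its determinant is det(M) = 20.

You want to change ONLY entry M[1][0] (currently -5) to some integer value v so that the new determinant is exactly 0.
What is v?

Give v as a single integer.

Answer: -15

Derivation:
det is linear in entry M[1][0]: det = old_det + (v - -5) * C_10
Cofactor C_10 = 2
Want det = 0: 20 + (v - -5) * 2 = 0
  (v - -5) = -20 / 2 = -10
  v = -5 + (-10) = -15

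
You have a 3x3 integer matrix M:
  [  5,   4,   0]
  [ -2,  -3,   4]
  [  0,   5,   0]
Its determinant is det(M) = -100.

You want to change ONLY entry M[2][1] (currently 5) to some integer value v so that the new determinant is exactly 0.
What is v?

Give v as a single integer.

Answer: 0

Derivation:
det is linear in entry M[2][1]: det = old_det + (v - 5) * C_21
Cofactor C_21 = -20
Want det = 0: -100 + (v - 5) * -20 = 0
  (v - 5) = 100 / -20 = -5
  v = 5 + (-5) = 0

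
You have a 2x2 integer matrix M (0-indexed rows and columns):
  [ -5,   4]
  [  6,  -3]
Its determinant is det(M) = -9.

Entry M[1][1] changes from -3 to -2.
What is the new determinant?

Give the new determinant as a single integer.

Answer: -14

Derivation:
det is linear in row 1: changing M[1][1] by delta changes det by delta * cofactor(1,1).
Cofactor C_11 = (-1)^(1+1) * minor(1,1) = -5
Entry delta = -2 - -3 = 1
Det delta = 1 * -5 = -5
New det = -9 + -5 = -14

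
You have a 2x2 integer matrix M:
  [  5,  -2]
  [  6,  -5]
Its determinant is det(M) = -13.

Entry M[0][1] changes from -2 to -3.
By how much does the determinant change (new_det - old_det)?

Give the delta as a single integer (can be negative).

Cofactor C_01 = -6
Entry delta = -3 - -2 = -1
Det delta = entry_delta * cofactor = -1 * -6 = 6

Answer: 6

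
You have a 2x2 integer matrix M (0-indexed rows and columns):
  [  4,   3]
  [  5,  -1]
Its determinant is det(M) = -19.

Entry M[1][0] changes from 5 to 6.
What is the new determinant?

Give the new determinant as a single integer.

Answer: -22

Derivation:
det is linear in row 1: changing M[1][0] by delta changes det by delta * cofactor(1,0).
Cofactor C_10 = (-1)^(1+0) * minor(1,0) = -3
Entry delta = 6 - 5 = 1
Det delta = 1 * -3 = -3
New det = -19 + -3 = -22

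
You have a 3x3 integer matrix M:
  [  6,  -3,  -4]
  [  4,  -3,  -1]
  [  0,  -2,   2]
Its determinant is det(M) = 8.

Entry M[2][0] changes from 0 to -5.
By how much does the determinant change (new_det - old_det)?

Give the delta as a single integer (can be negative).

Answer: 45

Derivation:
Cofactor C_20 = -9
Entry delta = -5 - 0 = -5
Det delta = entry_delta * cofactor = -5 * -9 = 45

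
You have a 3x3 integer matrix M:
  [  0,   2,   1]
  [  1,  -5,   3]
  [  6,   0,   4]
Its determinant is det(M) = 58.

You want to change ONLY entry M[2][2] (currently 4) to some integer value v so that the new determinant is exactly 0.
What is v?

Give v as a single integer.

Answer: 33

Derivation:
det is linear in entry M[2][2]: det = old_det + (v - 4) * C_22
Cofactor C_22 = -2
Want det = 0: 58 + (v - 4) * -2 = 0
  (v - 4) = -58 / -2 = 29
  v = 4 + (29) = 33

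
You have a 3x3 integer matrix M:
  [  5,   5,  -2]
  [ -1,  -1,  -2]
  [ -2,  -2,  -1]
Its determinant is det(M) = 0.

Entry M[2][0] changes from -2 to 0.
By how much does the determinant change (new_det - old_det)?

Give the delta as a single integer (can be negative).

Cofactor C_20 = -12
Entry delta = 0 - -2 = 2
Det delta = entry_delta * cofactor = 2 * -12 = -24

Answer: -24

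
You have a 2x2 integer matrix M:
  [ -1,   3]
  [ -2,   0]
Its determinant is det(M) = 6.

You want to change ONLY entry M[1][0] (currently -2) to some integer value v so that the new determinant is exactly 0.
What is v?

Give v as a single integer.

Answer: 0

Derivation:
det is linear in entry M[1][0]: det = old_det + (v - -2) * C_10
Cofactor C_10 = -3
Want det = 0: 6 + (v - -2) * -3 = 0
  (v - -2) = -6 / -3 = 2
  v = -2 + (2) = 0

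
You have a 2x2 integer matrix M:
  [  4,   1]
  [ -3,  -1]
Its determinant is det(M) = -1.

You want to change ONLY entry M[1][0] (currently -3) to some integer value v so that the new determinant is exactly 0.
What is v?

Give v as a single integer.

det is linear in entry M[1][0]: det = old_det + (v - -3) * C_10
Cofactor C_10 = -1
Want det = 0: -1 + (v - -3) * -1 = 0
  (v - -3) = 1 / -1 = -1
  v = -3 + (-1) = -4

Answer: -4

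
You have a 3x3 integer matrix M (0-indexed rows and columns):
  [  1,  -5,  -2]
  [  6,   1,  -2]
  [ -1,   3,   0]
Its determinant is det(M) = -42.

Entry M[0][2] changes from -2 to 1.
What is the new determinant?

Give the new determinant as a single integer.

det is linear in row 0: changing M[0][2] by delta changes det by delta * cofactor(0,2).
Cofactor C_02 = (-1)^(0+2) * minor(0,2) = 19
Entry delta = 1 - -2 = 3
Det delta = 3 * 19 = 57
New det = -42 + 57 = 15

Answer: 15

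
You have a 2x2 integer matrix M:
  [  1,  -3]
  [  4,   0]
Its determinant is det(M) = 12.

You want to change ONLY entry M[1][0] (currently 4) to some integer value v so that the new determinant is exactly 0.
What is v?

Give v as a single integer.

Answer: 0

Derivation:
det is linear in entry M[1][0]: det = old_det + (v - 4) * C_10
Cofactor C_10 = 3
Want det = 0: 12 + (v - 4) * 3 = 0
  (v - 4) = -12 / 3 = -4
  v = 4 + (-4) = 0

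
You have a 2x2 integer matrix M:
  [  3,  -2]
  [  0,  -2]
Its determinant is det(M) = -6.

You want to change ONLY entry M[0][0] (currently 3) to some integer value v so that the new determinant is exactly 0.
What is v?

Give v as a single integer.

det is linear in entry M[0][0]: det = old_det + (v - 3) * C_00
Cofactor C_00 = -2
Want det = 0: -6 + (v - 3) * -2 = 0
  (v - 3) = 6 / -2 = -3
  v = 3 + (-3) = 0

Answer: 0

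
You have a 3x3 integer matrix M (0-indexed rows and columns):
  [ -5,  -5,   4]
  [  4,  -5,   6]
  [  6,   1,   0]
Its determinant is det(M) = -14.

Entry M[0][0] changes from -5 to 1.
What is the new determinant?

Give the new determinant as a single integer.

Answer: -50

Derivation:
det is linear in row 0: changing M[0][0] by delta changes det by delta * cofactor(0,0).
Cofactor C_00 = (-1)^(0+0) * minor(0,0) = -6
Entry delta = 1 - -5 = 6
Det delta = 6 * -6 = -36
New det = -14 + -36 = -50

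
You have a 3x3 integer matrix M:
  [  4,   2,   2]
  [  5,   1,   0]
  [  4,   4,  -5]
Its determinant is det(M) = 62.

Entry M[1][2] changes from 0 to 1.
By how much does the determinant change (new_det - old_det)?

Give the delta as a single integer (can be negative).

Answer: -8

Derivation:
Cofactor C_12 = -8
Entry delta = 1 - 0 = 1
Det delta = entry_delta * cofactor = 1 * -8 = -8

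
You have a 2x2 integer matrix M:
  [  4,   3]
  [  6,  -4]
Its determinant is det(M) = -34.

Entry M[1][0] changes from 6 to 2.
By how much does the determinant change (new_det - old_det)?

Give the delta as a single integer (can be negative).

Answer: 12

Derivation:
Cofactor C_10 = -3
Entry delta = 2 - 6 = -4
Det delta = entry_delta * cofactor = -4 * -3 = 12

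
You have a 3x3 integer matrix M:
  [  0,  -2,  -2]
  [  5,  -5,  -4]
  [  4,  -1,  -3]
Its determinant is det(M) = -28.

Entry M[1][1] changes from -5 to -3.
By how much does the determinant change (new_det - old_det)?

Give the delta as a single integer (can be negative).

Answer: 16

Derivation:
Cofactor C_11 = 8
Entry delta = -3 - -5 = 2
Det delta = entry_delta * cofactor = 2 * 8 = 16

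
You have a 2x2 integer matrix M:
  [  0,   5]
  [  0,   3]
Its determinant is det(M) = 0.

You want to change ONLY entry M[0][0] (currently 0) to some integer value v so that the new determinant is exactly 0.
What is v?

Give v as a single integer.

Answer: 0

Derivation:
det is linear in entry M[0][0]: det = old_det + (v - 0) * C_00
Cofactor C_00 = 3
Want det = 0: 0 + (v - 0) * 3 = 0
  (v - 0) = 0 / 3 = 0
  v = 0 + (0) = 0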